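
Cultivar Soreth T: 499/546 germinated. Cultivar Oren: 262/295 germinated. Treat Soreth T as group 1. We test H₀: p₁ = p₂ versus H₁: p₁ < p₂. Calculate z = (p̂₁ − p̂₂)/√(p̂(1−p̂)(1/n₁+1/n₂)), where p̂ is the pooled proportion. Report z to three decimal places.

p̂₁ = 499/546 ≈ 0.91392, p̂₂ = 262/295 ≈ 0.88814.
Pooled p̂ = (499+262)/(546+295) = 761/841 = 0.90488.
SE = √(p̂(1−p̂)(1/n₁+1/n₂)) = √(0.90488·0.09512·0.00522133) = √(0.000449432) = 0.02120.
z = (0.91392 − 0.88814)/0.02120 = 0.02578/0.02120 = 1.216.
p-value = P(Z < 1.216) ≈ 0.8881.

z = 1.216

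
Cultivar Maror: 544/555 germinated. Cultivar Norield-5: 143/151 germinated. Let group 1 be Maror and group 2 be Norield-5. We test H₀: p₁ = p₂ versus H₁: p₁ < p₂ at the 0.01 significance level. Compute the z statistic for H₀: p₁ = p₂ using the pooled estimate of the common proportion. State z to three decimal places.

p̂₁ = 544/555 = 0.98018, p̂₂ = 143/151 = 0.94702.
Pooled p̂ = (544+143)/(555+151) = 687/706 = 0.97309.
SE = √(0.0261879 × 0.00842432) = 0.01485.
z = (0.98018 − 0.94702)/0.01485 = 0.03316/0.01485 = 2.233.
p-value = P(Z < 2.233) ≈ 0.9872, so at α = 0.01 we fail to reject H₀.

z = 2.233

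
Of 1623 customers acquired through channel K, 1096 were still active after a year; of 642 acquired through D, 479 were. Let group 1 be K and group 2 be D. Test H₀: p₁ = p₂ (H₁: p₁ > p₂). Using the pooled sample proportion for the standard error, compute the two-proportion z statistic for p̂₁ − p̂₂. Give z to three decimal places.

z = -3.300

p̂₁ = 1096/1623 = 0.67529, p̂₂ = 479/642 = 0.74611.
Pooled p̂ = (1096+479)/(1623+642) = 1575/2265 = 0.69536.
SE = √(0.211833 × 0.00217378) = 0.02146.
z = (0.67529 − 0.74611)/0.02146 = -0.07082/0.02146 = -3.300.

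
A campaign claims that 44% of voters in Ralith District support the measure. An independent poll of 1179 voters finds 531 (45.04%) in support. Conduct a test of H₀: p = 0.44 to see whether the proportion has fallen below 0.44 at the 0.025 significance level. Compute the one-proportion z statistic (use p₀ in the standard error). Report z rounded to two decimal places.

z = 0.72

p̂ = 531/1179 ≈ 0.4504.
Standard error under H₀: √(0.44×0.56/1179) = 0.0145.
z = (0.4504 − 0.44)/0.0145 = 0.0104/0.0145 = 0.72.
p-value = P(Z < 0.718) ≈ 0.7637; since p > α = 0.025, fail to reject H₀.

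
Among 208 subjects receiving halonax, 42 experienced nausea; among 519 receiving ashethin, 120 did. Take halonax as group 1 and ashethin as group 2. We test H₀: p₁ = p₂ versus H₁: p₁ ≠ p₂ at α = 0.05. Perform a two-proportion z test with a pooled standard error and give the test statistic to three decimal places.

p̂₁ = 42/208 ≈ 0.20192, p̂₂ = 120/519 ≈ 0.23121.
Pooled p̂ = (42+120)/(208+519) = 162/727 = 0.22283.
SE = √(p̂(1−p̂)(1/n₁+1/n₂)) = √(0.22283·0.77717·0.00673447) = √(0.00116627) = 0.03415.
z = (0.20192 − 0.23121)/0.03415 = -0.02929/0.03415 = -0.858.
p-value = 2·P(Z > 0.858) ≈ 0.3911; since p > α = 0.05, fail to reject H₀.

z = -0.858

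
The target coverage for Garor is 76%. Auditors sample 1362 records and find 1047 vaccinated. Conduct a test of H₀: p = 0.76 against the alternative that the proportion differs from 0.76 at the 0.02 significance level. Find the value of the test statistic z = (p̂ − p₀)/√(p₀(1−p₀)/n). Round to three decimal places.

z = 0.754

p̂ = 1047/1362 = 0.76872.
Under H₀, SE = √(0.76·0.24/1362) = √(0.000133921) = 0.01157.
z = (0.76872 − 0.76)/0.01157 = 0.00872/0.01157 = 0.754.
p-value = 2·P(Z > 0.754) ≈ 0.4510. With α = 0.02, fail to reject H₀.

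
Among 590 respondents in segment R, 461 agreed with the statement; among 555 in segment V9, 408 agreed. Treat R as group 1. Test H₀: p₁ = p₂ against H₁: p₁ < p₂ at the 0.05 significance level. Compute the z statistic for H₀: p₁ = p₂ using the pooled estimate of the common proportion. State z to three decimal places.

p̂₁ = 461/590 ≈ 0.781356, p̂₂ = 408/555 ≈ 0.735135.
Pooled p̂ = (461+408)/(590+555) = 869/1145 = 0.758952.
SE = √(p̂(1−p̂)(1/n₁+1/n₂)) = √(0.758952·0.241048·0.00349672) = √(0.000639703) = 0.025292.
z = (0.781356 − 0.735135)/0.025292 = 0.046221/0.025292 = 1.827.
p-value = P(Z < 1.827) ≈ 0.9662. With α = 0.05, fail to reject H₀.

z = 1.827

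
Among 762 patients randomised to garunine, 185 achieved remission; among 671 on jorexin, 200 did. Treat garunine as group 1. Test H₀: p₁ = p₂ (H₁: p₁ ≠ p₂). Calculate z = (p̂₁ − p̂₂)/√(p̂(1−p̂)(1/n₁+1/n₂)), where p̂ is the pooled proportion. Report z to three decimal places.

p̂₁ = 185/762 ≈ 0.242782, p̂₂ = 200/671 ≈ 0.298063.
Pooled p̂ = (185+200)/(762+671) = 385/1433 = 0.268667.
SE = √(0.196485 × 0.00280265) = 0.023467.
z = (0.242782 − 0.298063)/0.023467 = -0.055281/0.023467 = -2.356.
p-value = 2·P(Z > 2.356) ≈ 0.0185.

z = -2.356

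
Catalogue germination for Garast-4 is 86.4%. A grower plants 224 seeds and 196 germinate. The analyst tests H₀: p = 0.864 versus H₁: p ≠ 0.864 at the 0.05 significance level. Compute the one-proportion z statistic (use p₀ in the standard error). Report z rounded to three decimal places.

p̂ = 196/224 = 0.87500.
Standard error under H₀: √(0.864×0.136/224) = 0.02290.
z = (0.87500 − 0.864)/0.02290 = 0.01100/0.02290 = 0.480.
p-value = 2·P(Z > 0.480) ≈ 0.6310. With α = 0.05, fail to reject H₀.

z = 0.480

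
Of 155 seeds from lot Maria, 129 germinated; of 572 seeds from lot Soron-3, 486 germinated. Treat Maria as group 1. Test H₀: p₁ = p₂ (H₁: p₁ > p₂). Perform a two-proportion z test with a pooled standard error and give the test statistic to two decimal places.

z = -0.53

p̂₁ = 129/155 ≈ 0.8323, p̂₂ = 486/572 ≈ 0.8497.
Pooled p̂ = (129+486)/(155+572) = 615/727 = 0.8459.
SE = √(p̂(1−p̂)(1/n₁+1/n₂)) = √(0.8459·0.1541·0.00819986) = √(0.00106864) = 0.0327.
z = (0.8323 − 0.8497)/0.0327 = -0.0174/0.0327 = -0.53.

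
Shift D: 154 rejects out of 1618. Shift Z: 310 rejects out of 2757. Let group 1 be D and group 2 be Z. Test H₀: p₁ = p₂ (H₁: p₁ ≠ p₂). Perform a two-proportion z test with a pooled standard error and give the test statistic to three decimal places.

z = -1.790

p̂₁ = 154/1618 = 0.09518, p̂₂ = 310/2757 = 0.11244.
Pooled p̂ = (154+310)/(1618+2757) = 464/4375 = 0.10606.
SE = √(0.094809 × 0.00098076) = 0.00964.
z = (0.09518 − 0.11244)/0.00964 = -0.01726/0.00964 = -1.790.
p-value = 2·P(Z > 1.790) ≈ 0.0734.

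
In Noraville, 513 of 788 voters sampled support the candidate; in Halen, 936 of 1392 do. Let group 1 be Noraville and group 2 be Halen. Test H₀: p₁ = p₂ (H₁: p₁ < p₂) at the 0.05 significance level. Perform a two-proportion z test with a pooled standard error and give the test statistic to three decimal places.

p̂₁ = 513/788 = 0.651015, p̂₂ = 936/1392 = 0.672414.
Pooled p̂ = (513+936)/(788+1392) = 1449/2180 = 0.664679.
SE = √(0.222881 × 0.00198743) = 0.021047.
z = (0.651015 − 0.672414)/0.021047 = -0.021399/0.021047 = -1.017.
p-value = P(Z < -1.017) ≈ 0.1546; since p > α = 0.05, fail to reject H₀.

z = -1.017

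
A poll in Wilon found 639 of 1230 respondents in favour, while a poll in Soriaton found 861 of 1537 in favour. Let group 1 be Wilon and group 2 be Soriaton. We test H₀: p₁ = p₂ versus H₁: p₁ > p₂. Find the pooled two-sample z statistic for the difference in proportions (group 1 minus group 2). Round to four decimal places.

z = -2.1337

p̂₁ = 639/1230 = 0.519512, p̂₂ = 861/1537 = 0.560182.
Pooled p̂ = (639+861)/(1230+1537) = 1500/2767 = 0.542103.
SE = √(0.248227 × 0.00146363) = 0.019061.
z = (0.519512 − 0.560182)/0.019061 = -0.040670/0.019061 = -2.1337.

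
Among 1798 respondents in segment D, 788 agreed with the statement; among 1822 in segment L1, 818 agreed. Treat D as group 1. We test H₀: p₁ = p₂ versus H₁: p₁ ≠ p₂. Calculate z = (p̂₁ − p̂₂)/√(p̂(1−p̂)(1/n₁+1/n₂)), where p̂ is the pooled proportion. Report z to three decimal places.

p̂₁ = 788/1798 = 0.438265, p̂₂ = 818/1822 = 0.448957.
Pooled p̂ = (788+818)/(1798+1822) = 1606/3620 = 0.443646.
SE = √(p̂(1−p̂)(1/n₁+1/n₂)) = √(0.443646·0.556354·0.00110502) = √(0.000272746) = 0.016515.
z = (0.438265 − 0.448957)/0.016515 = -0.010692/0.016515 = -0.647.
p-value = 2·P(Z > 0.647) ≈ 0.5173.

z = -0.647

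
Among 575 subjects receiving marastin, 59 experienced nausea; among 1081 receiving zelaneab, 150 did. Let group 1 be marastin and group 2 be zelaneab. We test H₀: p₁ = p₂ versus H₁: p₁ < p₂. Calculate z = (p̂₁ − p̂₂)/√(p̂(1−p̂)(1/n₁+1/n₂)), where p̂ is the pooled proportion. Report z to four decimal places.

p̂₁ = 59/575 ≈ 0.1026087, p̂₂ = 150/1081 ≈ 0.1387604.
Pooled p̂ = (59+150)/(575+1081) = 209/1656 = 0.1262077.
SE = √(0.110279 × 0.0026642) = 0.0171408.
z = (0.1026087 − 0.1387604)/0.0171408 = -0.0361517/0.0171408 = -2.1091.

z = -2.1091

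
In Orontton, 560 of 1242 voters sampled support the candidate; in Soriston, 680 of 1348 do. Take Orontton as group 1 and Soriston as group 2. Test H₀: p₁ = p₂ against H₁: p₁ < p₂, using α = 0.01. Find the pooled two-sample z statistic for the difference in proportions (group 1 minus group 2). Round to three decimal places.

z = -2.726

p̂₁ = 560/1242 ≈ 0.45089, p̂₂ = 680/1348 ≈ 0.50445.
Pooled p̂ = (560+680)/(1242+1348) = 1240/2590 = 0.47876.
SE = √(0.249549 × 0.00154699) = 0.01965.
z = (0.45089 − 0.50445)/0.01965 = -0.05356/0.01965 = -2.726.
p-value = P(Z < -2.726) ≈ 0.0032; since p < α = 0.01, reject H₀.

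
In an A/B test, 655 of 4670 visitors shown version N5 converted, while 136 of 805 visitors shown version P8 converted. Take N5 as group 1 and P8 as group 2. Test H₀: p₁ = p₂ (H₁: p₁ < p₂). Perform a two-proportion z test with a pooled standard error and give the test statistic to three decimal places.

p̂₁ = 655/4670 = 0.140257, p̂₂ = 136/805 = 0.168944.
Pooled p̂ = (655+136)/(4670+805) = 791/5475 = 0.144475.
SE = √(0.123602 × 0.00145637) = 0.013417.
z = (0.140257 − 0.168944)/0.013417 = -0.028687/0.013417 = -2.138.
p-value = P(Z < -2.138) ≈ 0.0163.

z = -2.138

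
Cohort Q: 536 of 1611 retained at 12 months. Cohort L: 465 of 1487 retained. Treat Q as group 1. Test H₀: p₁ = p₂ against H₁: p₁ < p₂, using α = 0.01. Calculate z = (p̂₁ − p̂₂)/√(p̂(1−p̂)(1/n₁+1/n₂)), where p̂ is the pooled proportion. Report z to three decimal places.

p̂₁ = 536/1611 ≈ 0.33271, p̂₂ = 465/1487 ≈ 0.31271.
Pooled p̂ = (536+465)/(1611+1487) = 1001/3098 = 0.32311.
SE = √(p̂(1−p̂)(1/n₁+1/n₂)) = √(0.32311·0.67689·0.00129323) = √(0.000282842) = 0.01682.
z = (0.33271 − 0.31271)/0.01682 = 0.02000/0.01682 = 1.189.
p-value = P(Z < 1.189) ≈ 0.8828; since p > α = 0.01, fail to reject H₀.

z = 1.189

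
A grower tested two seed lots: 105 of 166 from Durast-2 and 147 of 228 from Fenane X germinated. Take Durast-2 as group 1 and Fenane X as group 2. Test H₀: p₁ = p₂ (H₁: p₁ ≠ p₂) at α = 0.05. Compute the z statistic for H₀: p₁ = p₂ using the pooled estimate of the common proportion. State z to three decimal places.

z = -0.249

p̂₁ = 105/166 ≈ 0.63253, p̂₂ = 147/228 ≈ 0.64474.
Pooled p̂ = (105+147)/(166+228) = 252/394 = 0.63959.
SE = √(p̂(1−p̂)(1/n₁+1/n₂)) = √(0.63959·0.36041·0.0104101) = √(0.00239966) = 0.04899.
z = (0.63253 − 0.64474)/0.04899 = -0.01221/0.04899 = -0.249.
Two-sided p-value ≈ 2·Φ(−0.249) = 0.8032, so at α = 0.05 we fail to reject H₀.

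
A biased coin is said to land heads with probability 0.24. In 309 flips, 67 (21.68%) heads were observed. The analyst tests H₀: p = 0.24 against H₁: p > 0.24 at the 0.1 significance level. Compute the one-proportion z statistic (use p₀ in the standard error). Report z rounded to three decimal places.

z = -0.954

p̂ = 67/309 ≈ 0.216828.
Standard error under H₀: √(0.24×0.76/309) = 0.024296.
z = (0.216828 − 0.24)/0.024296 = -0.023172/0.024296 = -0.954.
p-value = P(Z > -0.954) ≈ 0.8299. With α = 0.1, fail to reject H₀.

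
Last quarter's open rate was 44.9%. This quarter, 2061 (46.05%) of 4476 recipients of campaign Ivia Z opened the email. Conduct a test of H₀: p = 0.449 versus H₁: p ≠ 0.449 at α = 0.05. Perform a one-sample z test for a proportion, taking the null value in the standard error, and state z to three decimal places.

p̂ = 2061/4476 ≈ 0.460456.
Under H₀, SE = √(0.449·0.551/4476) = √(5.52723e-05) = 0.007435.
z = (0.460456 − 0.449)/0.007435 = 0.011456/0.007435 = 1.541.
Two-sided p-value ≈ 2·Φ(−1.541) = 0.1233, so at α = 0.05 we fail to reject H₀.

z = 1.541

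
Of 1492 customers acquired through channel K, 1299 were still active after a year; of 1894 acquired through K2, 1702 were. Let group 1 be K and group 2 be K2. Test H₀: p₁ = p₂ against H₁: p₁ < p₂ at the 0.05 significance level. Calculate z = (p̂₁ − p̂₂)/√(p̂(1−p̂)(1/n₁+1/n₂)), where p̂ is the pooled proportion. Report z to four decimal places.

p̂₁ = 1299/1492 = 0.8706434, p̂₂ = 1702/1894 = 0.8986272.
Pooled p̂ = (1299+1702)/(1492+1894) = 3001/3386 = 0.8862965.
SE = √(0.100775 × 0.00119822) = 0.0109887.
z = (0.8706434 − 0.8986272)/0.0109887 = -0.0279838/0.0109887 = -2.5466.
p-value = P(Z < -2.547) ≈ 0.0054, so at α = 0.05 we reject H₀.

z = -2.5466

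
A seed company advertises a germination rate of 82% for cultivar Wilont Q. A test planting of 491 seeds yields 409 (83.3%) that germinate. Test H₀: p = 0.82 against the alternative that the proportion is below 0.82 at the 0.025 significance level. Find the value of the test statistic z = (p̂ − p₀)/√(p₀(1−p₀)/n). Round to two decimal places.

z = 0.75

p̂ = 409/491 = 0.8330.
Under H₀, SE = √(0.82·0.18/491) = √(0.000300611) = 0.0173.
z = (0.8330 − 0.82)/0.0173 = 0.0130/0.0173 = 0.75.
p-value = P(Z < 0.749) ≈ 0.7732; since p > α = 0.025, fail to reject H₀.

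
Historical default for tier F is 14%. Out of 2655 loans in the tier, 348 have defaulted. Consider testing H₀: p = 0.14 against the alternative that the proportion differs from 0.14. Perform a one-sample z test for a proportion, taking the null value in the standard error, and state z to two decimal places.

z = -1.33

p̂ = 348/2655 ≈ 0.1311.
Standard error under H₀: √(0.14×0.86/2655) = 0.0067.
z = (0.1311 − 0.14)/0.0067 = -0.0089/0.0067 = -1.33.
p-value = 2·P(Z > 1.326) ≈ 0.1850.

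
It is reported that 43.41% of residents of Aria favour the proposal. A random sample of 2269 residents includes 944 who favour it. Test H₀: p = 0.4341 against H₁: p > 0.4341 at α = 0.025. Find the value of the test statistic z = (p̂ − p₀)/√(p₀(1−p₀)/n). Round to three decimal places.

p̂ = 944/2269 ≈ 0.41604.
Standard error under H₀: √(0.4341×0.5659/2269) = 0.01041.
z = (0.41604 − 0.4341)/0.01041 = -0.01806/0.01041 = -1.735.
p-value = P(Z > -1.735) ≈ 0.9587, so at α = 0.025 we fail to reject H₀.

z = -1.735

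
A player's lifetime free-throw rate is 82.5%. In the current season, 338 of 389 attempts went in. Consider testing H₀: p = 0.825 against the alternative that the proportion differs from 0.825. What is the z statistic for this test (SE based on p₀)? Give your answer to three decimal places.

p̂ = 338/389 ≈ 0.86889.
SE = √(p₀(1−p₀)/n) = √(0.14438/389) = 0.01927.
z = (0.86889 − 0.825)/0.01927 = 0.04389/0.01927 = 2.278.

z = 2.278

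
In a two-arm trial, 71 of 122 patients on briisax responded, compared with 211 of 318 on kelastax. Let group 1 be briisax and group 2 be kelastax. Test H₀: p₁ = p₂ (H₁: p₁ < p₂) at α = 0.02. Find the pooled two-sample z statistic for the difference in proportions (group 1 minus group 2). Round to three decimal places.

p̂₁ = 71/122 ≈ 0.58197, p̂₂ = 211/318 ≈ 0.66352.
Pooled p̂ = (71+211)/(122+318) = 282/440 = 0.64091.
SE = √(0.230145 × 0.0113414) = 0.05109.
z = (0.58197 − 0.66352)/0.05109 = -0.08155/0.05109 = -1.596.
p-value = P(Z < -1.596) ≈ 0.0552; since p > α = 0.02, fail to reject H₀.

z = -1.596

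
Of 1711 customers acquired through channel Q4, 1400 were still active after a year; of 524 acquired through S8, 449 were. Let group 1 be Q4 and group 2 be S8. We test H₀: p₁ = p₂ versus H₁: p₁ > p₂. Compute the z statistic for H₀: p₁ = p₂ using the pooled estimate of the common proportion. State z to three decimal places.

z = -2.047

p̂₁ = 1400/1711 ≈ 0.818235, p̂₂ = 449/524 ≈ 0.856870.
Pooled p̂ = (1400+449)/(1711+524) = 1849/2235 = 0.827293.
SE = √(p̂(1−p̂)(1/n₁+1/n₂)) = √(0.827293·0.172707·0.00249285) = √(0.000356177) = 0.018873.
z = (0.818235 − 0.856870)/0.018873 = -0.038635/0.018873 = -2.047.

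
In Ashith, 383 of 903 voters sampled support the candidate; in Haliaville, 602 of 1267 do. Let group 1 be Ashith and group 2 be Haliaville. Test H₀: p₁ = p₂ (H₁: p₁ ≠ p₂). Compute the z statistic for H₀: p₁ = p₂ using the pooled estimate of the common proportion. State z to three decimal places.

z = -2.352

p̂₁ = 383/903 ≈ 0.42414, p̂₂ = 602/1267 ≈ 0.47514.
Pooled p̂ = (383+602)/(903+1267) = 985/2170 = 0.45392.
SE = √(p̂(1−p̂)(1/n₁+1/n₂)) = √(0.45392·0.54608·0.00189669) = √(0.000470144) = 0.02168.
z = (0.42414 − 0.47514)/0.02168 = -0.05100/0.02168 = -2.352.
Two-sided p-value ≈ 2·Φ(−2.352) = 0.0187.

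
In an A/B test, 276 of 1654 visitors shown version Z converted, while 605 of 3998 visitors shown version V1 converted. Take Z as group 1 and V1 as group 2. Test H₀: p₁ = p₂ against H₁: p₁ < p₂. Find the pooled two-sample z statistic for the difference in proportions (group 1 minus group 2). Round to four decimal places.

z = 1.4656

p̂₁ = 276/1654 = 0.1668682, p̂₂ = 605/3998 = 0.1513257.
Pooled p̂ = (276+605)/(1654+3998) = 881/5652 = 0.1558740.
SE = √(p̂(1−p̂)(1/n₁+1/n₂)) = √(0.1558740·0.8441260·0.00085472) = √(0.000112462) = 0.0106048.
z = (0.1668682 − 0.1513257)/0.0106048 = 0.0155425/0.0106048 = 1.4656.
p-value = P(Z < 1.466) ≈ 0.9286.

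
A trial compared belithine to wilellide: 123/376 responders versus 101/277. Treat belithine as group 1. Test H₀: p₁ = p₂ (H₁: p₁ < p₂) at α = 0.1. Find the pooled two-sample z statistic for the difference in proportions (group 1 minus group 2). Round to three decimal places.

p̂₁ = 123/376 ≈ 0.32713, p̂₂ = 101/277 ≈ 0.36462.
Pooled p̂ = (123+101)/(376+277) = 224/653 = 0.34303.
SE = √(p̂(1−p̂)(1/n₁+1/n₂)) = √(0.34303·0.65697·0.00626968) = √(0.00141294) = 0.03759.
z = (0.32713 − 0.36462)/0.03759 = -0.03749/0.03759 = -0.997.
p-value = P(Z < -0.997) ≈ 0.1593; since p > α = 0.1, fail to reject H₀.

z = -0.997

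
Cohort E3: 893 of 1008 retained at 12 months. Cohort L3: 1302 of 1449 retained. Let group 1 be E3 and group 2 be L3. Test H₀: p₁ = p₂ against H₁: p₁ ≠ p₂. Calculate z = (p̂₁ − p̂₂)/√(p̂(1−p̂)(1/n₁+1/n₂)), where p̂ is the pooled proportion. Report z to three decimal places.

p̂₁ = 893/1008 ≈ 0.88591, p̂₂ = 1302/1449 ≈ 0.89855.
Pooled p̂ = (893+1302)/(1008+1449) = 2195/2457 = 0.89337.
SE = √(0.0952633 × 0.00168219) = 0.01266.
z = (0.88591 − 0.89855)/0.01266 = -0.01264/0.01266 = -0.998.
p-value = 2·P(Z > 0.998) ≈ 0.3181.

z = -0.998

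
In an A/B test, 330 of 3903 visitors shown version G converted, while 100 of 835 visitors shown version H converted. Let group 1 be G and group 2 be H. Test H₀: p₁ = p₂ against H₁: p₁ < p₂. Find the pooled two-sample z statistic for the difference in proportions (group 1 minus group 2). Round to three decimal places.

p̂₁ = 330/3903 = 0.084550, p̂₂ = 100/835 = 0.119760.
Pooled p̂ = (330+100)/(3903+835) = 430/4738 = 0.090756.
SE = √(p̂(1−p̂)(1/n₁+1/n₂)) = √(0.090756·0.909244·0.00145382) = √(0.000119968) = 0.010953.
z = (0.084550 − 0.119760)/0.010953 = -0.035210/0.010953 = -3.215.

z = -3.215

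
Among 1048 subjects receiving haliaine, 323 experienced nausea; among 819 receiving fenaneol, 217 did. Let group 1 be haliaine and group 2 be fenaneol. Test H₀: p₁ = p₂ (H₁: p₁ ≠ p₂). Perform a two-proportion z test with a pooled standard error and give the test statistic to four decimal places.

p̂₁ = 323/1048 ≈ 0.3082061, p̂₂ = 217/819 ≈ 0.2649573.
Pooled p̂ = (323+217)/(1048+819) = 540/1867 = 0.2892341.
SE = √(0.205578 × 0.0021752) = 0.0211465.
z = (0.3082061 − 0.2649573)/0.0211465 = 0.0432488/0.0211465 = 2.0452.

z = 2.0452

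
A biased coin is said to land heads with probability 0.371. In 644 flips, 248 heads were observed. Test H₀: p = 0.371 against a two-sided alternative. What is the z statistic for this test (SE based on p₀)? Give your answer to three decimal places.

p̂ = 248/644 = 0.38509.
Under H₀, SE = √(0.371·0.629/644) = √(0.000362359) = 0.01904.
z = (0.38509 − 0.371)/0.01904 = 0.01409/0.01904 = 0.740.

z = 0.740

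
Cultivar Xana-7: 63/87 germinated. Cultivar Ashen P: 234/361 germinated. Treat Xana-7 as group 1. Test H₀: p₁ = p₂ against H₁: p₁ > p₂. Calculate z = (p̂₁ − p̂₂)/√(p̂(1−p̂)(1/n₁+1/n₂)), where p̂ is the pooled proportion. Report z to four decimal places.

z = 1.3451

p̂₁ = 63/87 = 0.724138, p̂₂ = 234/361 = 0.648199.
Pooled p̂ = (63+234)/(87+361) = 297/448 = 0.662946.
SE = √(0.223448 × 0.0142643) = 0.056457.
z = (0.724138 − 0.648199)/0.056457 = 0.075939/0.056457 = 1.3451.
p-value = P(Z > 1.345) ≈ 0.0893.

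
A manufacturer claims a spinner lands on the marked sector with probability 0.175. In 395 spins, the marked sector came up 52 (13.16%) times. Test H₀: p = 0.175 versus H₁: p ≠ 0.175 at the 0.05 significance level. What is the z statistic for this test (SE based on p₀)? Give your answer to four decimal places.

p̂ = 52/395 = 0.131646.
Standard error under H₀: √(0.175×0.825/395) = 0.019118.
z = (0.131646 − 0.175)/0.019118 = -0.043354/0.019118 = -2.2677.
Two-sided p-value ≈ 2·Φ(−2.268) = 0.0233, so at α = 0.05 we reject H₀.

z = -2.2677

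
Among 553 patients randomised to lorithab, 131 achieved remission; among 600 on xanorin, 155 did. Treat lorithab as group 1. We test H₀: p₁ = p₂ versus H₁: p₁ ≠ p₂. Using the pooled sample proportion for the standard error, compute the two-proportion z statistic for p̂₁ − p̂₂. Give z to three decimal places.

z = -0.842

p̂₁ = 131/553 ≈ 0.23689, p̂₂ = 155/600 ≈ 0.25833.
Pooled p̂ = (131+155)/(553+600) = 286/1153 = 0.24805.
SE = √(p̂(1−p̂)(1/n₁+1/n₂)) = √(0.24805·0.75195·0.00347498) = √(0.000648156) = 0.02546.
z = (0.23689 − 0.25833)/0.02546 = -0.02144/0.02546 = -0.842.
Two-sided p-value ≈ 2·Φ(−0.842) = 0.3996.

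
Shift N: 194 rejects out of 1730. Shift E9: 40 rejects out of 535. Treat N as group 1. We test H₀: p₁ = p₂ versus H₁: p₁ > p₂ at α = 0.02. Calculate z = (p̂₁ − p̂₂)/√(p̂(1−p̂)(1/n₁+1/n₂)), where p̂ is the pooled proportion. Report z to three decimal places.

z = 2.482

p̂₁ = 194/1730 ≈ 0.112139, p̂₂ = 40/535 ≈ 0.074766.
Pooled p̂ = (194+40)/(1730+535) = 234/2265 = 0.103311.
SE = √(0.092638 × 0.00244719) = 0.015057.
z = (0.112139 − 0.074766)/0.015057 = 0.037373/0.015057 = 2.482.
p-value = P(Z > 2.482) ≈ 0.0065, so at α = 0.02 we reject H₀.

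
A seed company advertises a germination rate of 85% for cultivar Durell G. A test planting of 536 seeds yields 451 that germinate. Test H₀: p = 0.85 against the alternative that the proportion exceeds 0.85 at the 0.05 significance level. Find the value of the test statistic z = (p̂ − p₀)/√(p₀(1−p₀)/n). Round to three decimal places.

p̂ = 451/536 ≈ 0.84142.
SE = √(p₀(1−p₀)/n) = √(0.1275/536) = 0.01542.
z = (0.84142 − 0.85)/0.01542 = -0.00858/0.01542 = -0.556.
p-value = P(Z > -0.556) ≈ 0.7110, so at α = 0.05 we fail to reject H₀.

z = -0.556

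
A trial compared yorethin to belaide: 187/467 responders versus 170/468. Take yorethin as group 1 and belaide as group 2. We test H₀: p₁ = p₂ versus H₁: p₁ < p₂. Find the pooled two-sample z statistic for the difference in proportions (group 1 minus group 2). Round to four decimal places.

p̂₁ = 187/467 = 0.400428, p̂₂ = 170/468 = 0.363248.
Pooled p̂ = (187+170)/(467+468) = 357/935 = 0.381818.
SE = √(0.236033 × 0.00427808) = 0.031777.
z = (0.400428 − 0.363248)/0.031777 = 0.037180/0.031777 = 1.1700.
p-value = P(Z < 1.170) ≈ 0.8790.

z = 1.1700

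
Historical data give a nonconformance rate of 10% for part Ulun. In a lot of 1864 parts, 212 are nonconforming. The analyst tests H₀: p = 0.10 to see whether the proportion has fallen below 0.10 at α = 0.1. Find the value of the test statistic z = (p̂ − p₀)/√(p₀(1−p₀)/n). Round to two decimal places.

p̂ = 212/1864 = 0.11373.
Standard error under H₀: √(0.1×0.9/1864) = 0.00695.
z = (0.11373 − 0.1)/0.00695 = 0.01373/0.00695 = 1.98.
p-value = P(Z < 1.976) ≈ 0.9760; since p > α = 0.1, fail to reject H₀.

z = 1.98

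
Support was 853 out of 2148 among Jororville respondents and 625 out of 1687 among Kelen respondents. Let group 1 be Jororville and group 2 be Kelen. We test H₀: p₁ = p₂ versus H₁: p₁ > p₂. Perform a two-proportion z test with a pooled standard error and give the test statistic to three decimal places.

p̂₁ = 853/2148 = 0.39711, p̂₂ = 625/1687 = 0.37048.
Pooled p̂ = (853+625)/(2148+1687) = 1478/3835 = 0.38540.
SE = √(0.236866 × 0.00105832) = 0.01583.
z = (0.39711 − 0.37048)/0.01583 = 0.02663/0.01583 = 1.682.

z = 1.682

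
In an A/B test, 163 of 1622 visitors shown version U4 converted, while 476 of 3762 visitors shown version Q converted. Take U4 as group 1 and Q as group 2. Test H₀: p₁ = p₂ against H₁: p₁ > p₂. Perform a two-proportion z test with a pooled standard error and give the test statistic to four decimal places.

p̂₁ = 163/1622 = 0.1004932, p̂₂ = 476/3762 = 0.1265284.
Pooled p̂ = (163+476)/(1622+3762) = 639/5384 = 0.1186850.
SE = √(p̂(1−p̂)(1/n₁+1/n₂)) = √(0.1186850·0.8813150·0.000882339) = √(9.22916e-05) = 0.0096069.
z = (0.1004932 − 0.1265284)/0.0096069 = -0.0260352/0.0096069 = -2.7101.

z = -2.7101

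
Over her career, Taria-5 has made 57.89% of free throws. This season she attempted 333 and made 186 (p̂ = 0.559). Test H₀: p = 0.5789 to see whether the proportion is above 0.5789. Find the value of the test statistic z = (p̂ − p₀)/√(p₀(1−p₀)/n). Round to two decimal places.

z = -0.75

p̂ = 186/333 = 0.5586.
Standard error under H₀: √(0.5789×0.4211/333) = 0.0271.
z = (0.5586 − 0.5789)/0.0271 = -0.0203/0.0271 = -0.75.
p-value = P(Z > -0.752) ≈ 0.7739.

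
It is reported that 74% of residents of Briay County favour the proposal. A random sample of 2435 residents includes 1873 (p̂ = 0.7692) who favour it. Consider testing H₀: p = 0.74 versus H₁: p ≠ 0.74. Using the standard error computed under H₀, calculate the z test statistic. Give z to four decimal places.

p̂ = 1873/2435 = 0.7691992.
SE = √(p₀(1−p₀)/n) = √(0.1924/2435) = 0.0088890.
z = (0.7691992 − 0.74)/0.0088890 = 0.0291992/0.0088890 = 3.2849.

z = 3.2849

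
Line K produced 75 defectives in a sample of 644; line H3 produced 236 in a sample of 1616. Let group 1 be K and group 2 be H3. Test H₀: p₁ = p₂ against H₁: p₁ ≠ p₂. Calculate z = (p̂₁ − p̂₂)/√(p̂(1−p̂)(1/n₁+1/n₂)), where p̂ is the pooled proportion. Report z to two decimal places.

z = -1.84

p̂₁ = 75/644 = 0.11646, p̂₂ = 236/1616 = 0.14604.
Pooled p̂ = (75+236)/(644+1616) = 311/2260 = 0.13761.
SE = √(p̂(1−p̂)(1/n₁+1/n₂)) = √(0.13761·0.86239·0.00217161) = √(0.000257713) = 0.01605.
z = (0.11646 − 0.14604)/0.01605 = -0.02958/0.01605 = -1.84.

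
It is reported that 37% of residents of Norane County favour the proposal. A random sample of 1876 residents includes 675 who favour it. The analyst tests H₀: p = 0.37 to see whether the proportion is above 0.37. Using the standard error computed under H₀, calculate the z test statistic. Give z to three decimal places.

z = -0.914

p̂ = 675/1876 = 0.35981.
SE = √(p₀(1−p₀)/n) = √(0.2331/1876) = 0.01115.
z = (0.35981 − 0.37)/0.01115 = -0.01019/0.01115 = -0.914.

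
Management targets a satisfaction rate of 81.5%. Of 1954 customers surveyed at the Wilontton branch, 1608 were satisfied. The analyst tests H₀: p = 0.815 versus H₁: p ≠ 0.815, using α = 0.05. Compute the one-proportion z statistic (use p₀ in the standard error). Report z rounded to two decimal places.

z = 0.90

p̂ = 1608/1954 = 0.8229.
Standard error under H₀: √(0.815×0.185/1954) = 0.0088.
z = (0.8229 − 0.815)/0.0088 = 0.0079/0.0088 = 0.90.
Two-sided p-value ≈ 2·Φ(−0.902) = 0.3668; since p > α = 0.05, fail to reject H₀.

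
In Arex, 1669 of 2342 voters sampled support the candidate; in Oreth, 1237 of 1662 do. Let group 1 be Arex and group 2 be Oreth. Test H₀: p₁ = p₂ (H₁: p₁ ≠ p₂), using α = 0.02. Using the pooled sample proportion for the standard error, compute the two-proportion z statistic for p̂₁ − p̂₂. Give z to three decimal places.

z = -2.212

p̂₁ = 1669/2342 = 0.712639, p̂₂ = 1237/1662 = 0.744284.
Pooled p̂ = (1669+1237)/(2342+1662) = 2906/4004 = 0.725774.
SE = √(p̂(1−p̂)(1/n₁+1/n₂)) = √(0.725774·0.274226·0.00102867) = √(0.000204732) = 0.014308.
z = (0.712639 − 0.744284)/0.014308 = -0.031645/0.014308 = -2.212.
p-value = 2·P(Z > 2.212) ≈ 0.0270. With α = 0.02, fail to reject H₀.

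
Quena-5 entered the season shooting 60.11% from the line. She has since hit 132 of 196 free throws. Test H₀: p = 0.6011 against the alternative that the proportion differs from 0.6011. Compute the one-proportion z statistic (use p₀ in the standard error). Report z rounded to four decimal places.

p̂ = 132/196 ≈ 0.6734694.
Under H₀, SE = √(0.6011·0.3989/196) = √(0.00122336) = 0.0349766.
z = (0.6734694 − 0.6011)/0.0349766 = 0.0723694/0.0349766 = 2.0691.
Two-sided p-value ≈ 2·Φ(−2.069) = 0.0385.

z = 2.0691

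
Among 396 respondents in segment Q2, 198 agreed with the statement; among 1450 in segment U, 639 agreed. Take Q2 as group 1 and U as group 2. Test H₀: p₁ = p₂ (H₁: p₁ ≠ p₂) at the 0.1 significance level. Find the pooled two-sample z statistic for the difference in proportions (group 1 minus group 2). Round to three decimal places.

z = 2.101

p̂₁ = 198/396 ≈ 0.50000, p̂₂ = 639/1450 ≈ 0.44069.
Pooled p̂ = (198+639)/(396+1450) = 837/1846 = 0.45341.
SE = √(p̂(1−p̂)(1/n₁+1/n₂)) = √(0.45341·0.54659·0.00321491) = √(0.000796749) = 0.02823.
z = (0.50000 − 0.44069)/0.02823 = 0.05931/0.02823 = 2.101.
Two-sided p-value ≈ 2·Φ(−2.101) = 0.0356, so at α = 0.1 we reject H₀.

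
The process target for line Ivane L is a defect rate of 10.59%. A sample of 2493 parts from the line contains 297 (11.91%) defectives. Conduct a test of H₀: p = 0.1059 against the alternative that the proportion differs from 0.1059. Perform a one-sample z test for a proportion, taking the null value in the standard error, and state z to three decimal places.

p̂ = 297/2493 = 0.119134.
Standard error under H₀: √(0.1059×0.8941/2493) = 0.006163.
z = (0.119134 − 0.1059)/0.006163 = 0.013234/0.006163 = 2.147.
Two-sided p-value ≈ 2·Φ(−2.147) = 0.0318.

z = 2.147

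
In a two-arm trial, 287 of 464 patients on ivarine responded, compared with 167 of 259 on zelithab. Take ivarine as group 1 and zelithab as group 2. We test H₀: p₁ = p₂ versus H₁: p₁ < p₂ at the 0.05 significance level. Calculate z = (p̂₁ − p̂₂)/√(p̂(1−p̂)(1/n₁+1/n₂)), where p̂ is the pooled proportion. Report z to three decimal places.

p̂₁ = 287/464 = 0.61853, p̂₂ = 167/259 = 0.64479.
Pooled p̂ = (287+167)/(464+259) = 454/723 = 0.62794.
SE = √(p̂(1−p̂)(1/n₁+1/n₂)) = √(0.62794·0.37206·0.00601618) = √(0.00140557) = 0.03749.
z = (0.61853 − 0.64479)/0.03749 = -0.02626/0.03749 = -0.700.
p-value = P(Z < -0.700) ≈ 0.2419; since p > α = 0.05, fail to reject H₀.

z = -0.700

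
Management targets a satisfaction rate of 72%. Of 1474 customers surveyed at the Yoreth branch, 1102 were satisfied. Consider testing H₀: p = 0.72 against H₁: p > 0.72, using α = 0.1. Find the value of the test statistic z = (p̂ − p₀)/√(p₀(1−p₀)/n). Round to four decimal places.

p̂ = 1102/1474 ≈ 0.747626.
Under H₀, SE = √(0.72·0.28/1474) = √(0.000136771) = 0.011695.
z = (0.747626 − 0.72)/0.011695 = 0.027626/0.011695 = 2.3622.
p-value = P(Z > 2.362) ≈ 0.0091. With α = 0.1, reject H₀.

z = 2.3622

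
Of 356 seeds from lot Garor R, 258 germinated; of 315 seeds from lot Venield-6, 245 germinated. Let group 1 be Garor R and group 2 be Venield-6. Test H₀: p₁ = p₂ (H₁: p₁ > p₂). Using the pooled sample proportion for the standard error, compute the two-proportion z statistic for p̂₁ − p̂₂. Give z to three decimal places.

z = -1.583

p̂₁ = 258/356 ≈ 0.72472, p̂₂ = 245/315 ≈ 0.77778.
Pooled p̂ = (258+245)/(356+315) = 503/671 = 0.74963.
SE = √(0.187686 × 0.00598359) = 0.03351.
z = (0.72472 − 0.77778)/0.03351 = -0.05306/0.03351 = -1.583.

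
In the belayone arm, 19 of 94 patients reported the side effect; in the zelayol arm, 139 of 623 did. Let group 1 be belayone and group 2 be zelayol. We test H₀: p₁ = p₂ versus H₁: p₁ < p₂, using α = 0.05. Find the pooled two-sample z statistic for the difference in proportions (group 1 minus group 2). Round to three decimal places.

p̂₁ = 19/94 = 0.202128, p̂₂ = 139/623 = 0.223114.
Pooled p̂ = (19+139)/(94+623) = 158/717 = 0.220363.
SE = √(0.171803 × 0.0122434) = 0.045863.
z = (0.202128 − 0.223114)/0.045863 = -0.020986/0.045863 = -0.458.
p-value = P(Z < -0.458) ≈ 0.3236; since p > α = 0.05, fail to reject H₀.

z = -0.458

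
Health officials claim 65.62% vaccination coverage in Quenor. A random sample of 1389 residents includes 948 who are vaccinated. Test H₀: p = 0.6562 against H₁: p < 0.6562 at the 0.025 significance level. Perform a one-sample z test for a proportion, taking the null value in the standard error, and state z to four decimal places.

z = 2.0641

p̂ = 948/1389 ≈ 0.682505.
Under H₀, SE = √(0.6562·0.3438/1389) = √(0.00016242) = 0.012744.
z = (0.682505 − 0.6562)/0.012744 = 0.026305/0.012744 = 2.0641.
p-value = P(Z < 2.064) ≈ 0.9805. With α = 0.025, fail to reject H₀.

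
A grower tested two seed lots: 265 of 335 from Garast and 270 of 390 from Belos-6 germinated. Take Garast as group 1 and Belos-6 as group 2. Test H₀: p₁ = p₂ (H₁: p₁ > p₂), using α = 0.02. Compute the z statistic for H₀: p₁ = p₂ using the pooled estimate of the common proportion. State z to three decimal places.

z = 3.014

p̂₁ = 265/335 ≈ 0.79104, p̂₂ = 270/390 ≈ 0.69231.
Pooled p̂ = (265+270)/(335+390) = 535/725 = 0.73793.
SE = √(p̂(1−p̂)(1/n₁+1/n₂)) = √(0.73793·0.26207·0.00554918) = √(0.00107315) = 0.03276.
z = (0.79104 − 0.69231)/0.03276 = 0.09873/0.03276 = 3.014.
p-value = P(Z > 3.014) ≈ 0.0013, so at α = 0.02 we reject H₀.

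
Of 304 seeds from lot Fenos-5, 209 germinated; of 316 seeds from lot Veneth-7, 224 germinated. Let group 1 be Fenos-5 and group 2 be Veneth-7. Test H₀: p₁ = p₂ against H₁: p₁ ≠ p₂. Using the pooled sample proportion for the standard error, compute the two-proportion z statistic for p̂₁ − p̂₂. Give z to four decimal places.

p̂₁ = 209/304 ≈ 0.687500, p̂₂ = 224/316 ≈ 0.708861.
Pooled p̂ = (209+224)/(304+316) = 433/620 = 0.698387.
SE = √(p̂(1−p̂)(1/n₁+1/n₂)) = √(0.698387·0.301613·0.00645403) = √(0.00135949) = 0.036871.
z = (0.687500 − 0.708861)/0.036871 = -0.021361/0.036871 = -0.5793.
p-value = 2·P(Z > 0.579) ≈ 0.5624.

z = -0.5793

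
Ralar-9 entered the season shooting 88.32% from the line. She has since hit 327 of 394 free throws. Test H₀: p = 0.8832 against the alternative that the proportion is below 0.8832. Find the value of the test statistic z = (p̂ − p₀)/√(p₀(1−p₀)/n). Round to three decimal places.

z = -3.291

p̂ = 327/394 = 0.82995.
SE = √(p₀(1−p₀)/n) = √(0.10316/394) = 0.01618.
z = (0.82995 − 0.8832)/0.01618 = -0.05325/0.01618 = -3.291.
p-value = P(Z < -3.291) ≈ 0.0005.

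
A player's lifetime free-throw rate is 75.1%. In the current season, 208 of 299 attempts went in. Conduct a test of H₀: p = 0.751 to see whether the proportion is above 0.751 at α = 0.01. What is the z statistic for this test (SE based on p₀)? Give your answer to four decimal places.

z = -2.2132

p̂ = 208/299 ≈ 0.695652.
Under H₀, SE = √(0.751·0.249/299) = √(0.000625415) = 0.025008.
z = (0.695652 − 0.751)/0.025008 = -0.055348/0.025008 = -2.2132.
p-value = P(Z > -2.213) ≈ 0.9866; since p > α = 0.01, fail to reject H₀.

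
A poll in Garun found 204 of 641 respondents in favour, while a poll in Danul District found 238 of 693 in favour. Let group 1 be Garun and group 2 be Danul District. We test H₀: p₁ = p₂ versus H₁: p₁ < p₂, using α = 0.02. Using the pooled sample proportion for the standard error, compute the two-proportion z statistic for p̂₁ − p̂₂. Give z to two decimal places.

z = -0.98

p̂₁ = 204/641 = 0.31825, p̂₂ = 238/693 = 0.34343.
Pooled p̂ = (204+238)/(641+693) = 442/1334 = 0.33133.
SE = √(p̂(1−p̂)(1/n₁+1/n₂)) = √(0.33133·0.66867·0.00300306) = √(0.000665334) = 0.02579.
z = (0.31825 − 0.34343)/0.02579 = -0.02518/0.02579 = -0.98.
p-value = P(Z < -0.976) ≈ 0.1645; since p > α = 0.02, fail to reject H₀.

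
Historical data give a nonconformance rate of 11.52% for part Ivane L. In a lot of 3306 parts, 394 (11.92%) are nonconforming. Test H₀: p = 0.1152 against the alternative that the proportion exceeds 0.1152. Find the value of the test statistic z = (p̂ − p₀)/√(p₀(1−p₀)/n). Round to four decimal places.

z = 0.7163

p̂ = 394/3306 ≈ 0.1191773.
Under H₀, SE = √(0.1152·0.8848/3306) = √(3.08315e-05) = 0.0055526.
z = (0.1191773 − 0.1152)/0.0055526 = 0.0039773/0.0055526 = 0.7163.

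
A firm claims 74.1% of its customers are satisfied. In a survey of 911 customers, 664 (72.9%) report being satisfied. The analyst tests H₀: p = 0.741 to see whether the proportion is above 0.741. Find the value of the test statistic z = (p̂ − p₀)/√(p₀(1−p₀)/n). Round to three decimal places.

z = -0.836

p̂ = 664/911 ≈ 0.72887.
Under H₀, SE = √(0.741·0.259/911) = √(0.000210668) = 0.01451.
z = (0.72887 − 0.741)/0.01451 = -0.01213/0.01451 = -0.836.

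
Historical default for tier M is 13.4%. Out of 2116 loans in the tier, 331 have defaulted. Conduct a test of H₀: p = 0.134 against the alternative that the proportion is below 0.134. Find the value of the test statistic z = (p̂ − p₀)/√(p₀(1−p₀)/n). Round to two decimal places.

p̂ = 331/2116 ≈ 0.1564.
SE = √(p₀(1−p₀)/n) = √(0.11604/2116) = 0.0074.
z = (0.1564 − 0.134)/0.0074 = 0.0224/0.0074 = 3.03.
p-value = P(Z < 3.028) ≈ 0.9988.

z = 3.03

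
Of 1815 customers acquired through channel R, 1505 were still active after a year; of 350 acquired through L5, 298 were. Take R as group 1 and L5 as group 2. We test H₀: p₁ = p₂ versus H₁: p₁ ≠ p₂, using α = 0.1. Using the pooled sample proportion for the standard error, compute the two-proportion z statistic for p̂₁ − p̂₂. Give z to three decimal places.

z = -1.020

p̂₁ = 1505/1815 ≈ 0.829201, p̂₂ = 298/350 ≈ 0.851429.
Pooled p̂ = (1505+298)/(1815+350) = 1803/2165 = 0.832794.
SE = √(p̂(1−p̂)(1/n₁+1/n₂)) = √(0.832794·0.167206·0.00340811) = √(0.000474572) = 0.021785.
z = (0.829201 − 0.851429)/0.021785 = -0.022228/0.021785 = -1.020.
p-value = 2·P(Z > 1.020) ≈ 0.3076. With α = 0.1, fail to reject H₀.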